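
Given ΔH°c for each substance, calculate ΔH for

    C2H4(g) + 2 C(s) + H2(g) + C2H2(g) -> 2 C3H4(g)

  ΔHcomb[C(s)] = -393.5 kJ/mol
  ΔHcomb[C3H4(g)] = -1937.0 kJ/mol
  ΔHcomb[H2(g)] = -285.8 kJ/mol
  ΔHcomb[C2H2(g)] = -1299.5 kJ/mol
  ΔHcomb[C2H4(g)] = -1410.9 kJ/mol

ΔH = 90.8 kJ/mol

Using ΔH = Σ nΔHc°(reactants) − Σ nΔHc°(products):
= [1·(-1410.9) + 2·(-393.5) + 1·(-285.8) + 1·(-1299.5)] − [2·(-1937.0)]
= 90.8 kJ/mol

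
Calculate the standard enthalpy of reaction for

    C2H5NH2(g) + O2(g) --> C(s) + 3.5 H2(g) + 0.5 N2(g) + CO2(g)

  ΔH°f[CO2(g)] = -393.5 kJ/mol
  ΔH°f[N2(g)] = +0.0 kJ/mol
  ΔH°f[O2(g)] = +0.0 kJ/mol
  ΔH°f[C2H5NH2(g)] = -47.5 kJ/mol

Products: 1·(+0.0) + 7/2·(+0.0) + 1/2·(+0.0) + 1·(-393.5) = -393.5
Reactants: 1·(-47.5) + 1·(+0.0) = -47.5
ΔH°rxn = (-393.5) − (-47.5) = -346.0 kJ/mol

ΔH°rxn = -346.0 kJ/mol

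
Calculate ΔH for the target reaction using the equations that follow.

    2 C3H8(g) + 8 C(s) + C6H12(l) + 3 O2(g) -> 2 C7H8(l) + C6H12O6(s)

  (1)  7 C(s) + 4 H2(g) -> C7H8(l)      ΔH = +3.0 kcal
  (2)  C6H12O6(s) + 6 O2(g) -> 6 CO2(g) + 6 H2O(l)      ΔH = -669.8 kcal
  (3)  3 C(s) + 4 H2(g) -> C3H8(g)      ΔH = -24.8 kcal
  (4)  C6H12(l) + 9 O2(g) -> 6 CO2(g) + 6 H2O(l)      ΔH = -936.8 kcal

(1) × 2 (scale by 2 for the 2 C7H8(l)): (2)·(+3.0) = +6.0 kcal
(2) reversed (C6H12O6(s) must end up as a product): +669.8 kcal
(3) reversed and × 2 (C3H8(g) must end up as a reactant; ×2 to match 2 C3H8(g) in the target): (-2)·(-24.8) = +49.6 kcal
(4) as written (C6H12(l) already on the reactant side): -936.8 kcal
By Hess's law, ΔH = (+6.0) + (+669.8) + (+49.6) + (-936.8) = -211.4 kcal

ΔH = -211.4 kcal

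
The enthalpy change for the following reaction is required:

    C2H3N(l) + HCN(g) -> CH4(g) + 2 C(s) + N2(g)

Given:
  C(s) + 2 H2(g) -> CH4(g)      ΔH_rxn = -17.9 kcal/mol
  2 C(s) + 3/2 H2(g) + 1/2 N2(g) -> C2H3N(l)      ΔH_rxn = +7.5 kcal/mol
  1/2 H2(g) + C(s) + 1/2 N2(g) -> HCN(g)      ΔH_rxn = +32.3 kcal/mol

ΔH_rxn = -57.7 kcal/mol

equation 1 as written: -17.9 kcal/mol
equation 2 reversed: -7.5 kcal/mol
equation 3 reversed: -32.3 kcal/mol
ΔH_rxn = (-17.9) + (-7.5) + (-32.3) = -57.7 kcal/mol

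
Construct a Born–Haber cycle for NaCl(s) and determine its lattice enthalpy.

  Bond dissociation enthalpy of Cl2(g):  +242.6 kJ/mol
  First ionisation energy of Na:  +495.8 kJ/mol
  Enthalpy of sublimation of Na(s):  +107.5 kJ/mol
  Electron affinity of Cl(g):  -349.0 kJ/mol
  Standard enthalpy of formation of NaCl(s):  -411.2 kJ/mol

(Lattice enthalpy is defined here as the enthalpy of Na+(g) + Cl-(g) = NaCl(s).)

U = -786.8 kJ/mol

ΔHf° = 1·ΔHsub + 1·(ΣIE) + 1/2·D(Cl2) + 1·EA + U
-411.2 = 1·(+107.5) + 1·(+495.8) + 1/2·(+242.6) + 1·(-349.0) + U
U = -411.2 − (+375.6) = -786.8 kJ/mol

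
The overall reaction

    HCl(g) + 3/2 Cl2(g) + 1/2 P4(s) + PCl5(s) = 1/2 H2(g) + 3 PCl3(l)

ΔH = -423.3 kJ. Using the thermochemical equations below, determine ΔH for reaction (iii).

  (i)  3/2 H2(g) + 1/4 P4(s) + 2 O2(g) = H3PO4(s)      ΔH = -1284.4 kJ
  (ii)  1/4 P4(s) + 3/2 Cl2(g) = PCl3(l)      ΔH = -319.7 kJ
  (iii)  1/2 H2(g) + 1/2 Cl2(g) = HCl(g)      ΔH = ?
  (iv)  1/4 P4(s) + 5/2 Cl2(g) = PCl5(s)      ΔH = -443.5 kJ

ΔH = -92.3 kJ

(i): not needed (H3PO4(s) appears nowhere else).
(ii) × 3 (scale by 3 for the 3 PCl3(l)): (3)·(-319.7) = -959.1 kJ
(iii) reversed (HCl(g) must end up as a reactant): contributes −x
(iv) reversed (PCl5(s) must end up as a reactant): +443.5 kJ
-423.3 = (-959.1) + (+443.5) − x
x = (-423.3 − (-515.6)) / (-1) = -92.3 kJ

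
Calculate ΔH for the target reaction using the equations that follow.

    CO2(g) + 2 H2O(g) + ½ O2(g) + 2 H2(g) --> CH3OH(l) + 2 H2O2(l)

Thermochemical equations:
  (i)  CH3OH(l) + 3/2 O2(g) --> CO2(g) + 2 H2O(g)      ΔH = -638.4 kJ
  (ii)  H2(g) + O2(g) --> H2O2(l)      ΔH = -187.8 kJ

ΔH = 262.8 kJ

(i) reversed (CH3OH(l) must end up as a product): +638.4 kJ
(ii) × 2 (×2 to match 2 H2O2(l) in the target): (2)·(-187.8) = -375.6 kJ
Combining the equations, ΔH = (-1)·(-638.4) + (2)·(-187.8) = 262.8 kJ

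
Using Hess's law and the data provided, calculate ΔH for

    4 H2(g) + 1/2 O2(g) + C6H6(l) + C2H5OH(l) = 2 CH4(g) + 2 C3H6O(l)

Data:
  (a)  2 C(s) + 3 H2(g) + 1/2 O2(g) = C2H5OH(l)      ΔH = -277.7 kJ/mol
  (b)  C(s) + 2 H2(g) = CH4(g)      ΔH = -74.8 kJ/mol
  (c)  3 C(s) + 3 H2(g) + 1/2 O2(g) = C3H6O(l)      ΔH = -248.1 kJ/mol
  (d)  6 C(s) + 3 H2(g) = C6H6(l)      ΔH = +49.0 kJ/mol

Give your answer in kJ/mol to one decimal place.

(a) reversed: +277.7 kJ/mol
(b) × 2: (2)·(-74.8) = -149.6 kJ/mol
(c) × 2: (2)·(-248.1) = -496.2 kJ/mol
(d) reversed: -49.0 kJ/mol
ΔH = (+277.7) + (-149.6) + (-496.2) + (-49.0) = -417.1 kJ/mol

ΔH = -417.1 kJ/mol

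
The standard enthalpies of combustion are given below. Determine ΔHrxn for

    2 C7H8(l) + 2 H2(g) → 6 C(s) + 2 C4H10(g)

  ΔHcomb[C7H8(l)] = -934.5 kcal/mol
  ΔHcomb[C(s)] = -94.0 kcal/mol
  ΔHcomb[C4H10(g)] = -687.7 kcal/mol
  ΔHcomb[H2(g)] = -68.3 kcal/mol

Using ΔH = Σ nΔHc°(reactants) − Σ nΔHc°(products):
= [2·(-934.5) + 2·(-68.3)] − [6·(-94.0) + 2·(-687.7)]
= -66.2 kcal/mol

ΔHrxn = -66.2 kcal/mol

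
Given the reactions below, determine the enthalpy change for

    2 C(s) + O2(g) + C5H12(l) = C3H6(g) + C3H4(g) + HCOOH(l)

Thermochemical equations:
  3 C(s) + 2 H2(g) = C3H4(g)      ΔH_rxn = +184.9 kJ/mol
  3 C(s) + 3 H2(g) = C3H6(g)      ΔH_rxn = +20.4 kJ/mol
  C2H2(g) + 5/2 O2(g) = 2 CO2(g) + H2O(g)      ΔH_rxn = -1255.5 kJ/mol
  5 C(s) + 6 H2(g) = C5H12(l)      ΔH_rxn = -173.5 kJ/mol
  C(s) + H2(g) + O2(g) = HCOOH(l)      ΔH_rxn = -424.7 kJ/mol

equation 1 as written: +184.9 kJ/mol
equation 2 as written: +20.4 kJ/mol
equation 3: not needed.
equation 4 reversed: +173.5 kJ/mol
equation 5 as written: -424.7 kJ/mol
Combining the equations, ΔH_rxn = (1)·(+184.9) + (1)·(+20.4) + (-1)·(-173.5) + (1)·(-424.7) = -45.9 kJ/mol

ΔH_rxn = -45.9 kJ/mol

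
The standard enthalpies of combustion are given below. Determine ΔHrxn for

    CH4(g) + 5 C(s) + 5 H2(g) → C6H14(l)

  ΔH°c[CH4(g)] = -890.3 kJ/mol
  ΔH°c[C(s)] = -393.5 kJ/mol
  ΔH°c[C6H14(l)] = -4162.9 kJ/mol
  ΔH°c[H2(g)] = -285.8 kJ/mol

ΔHrxn = -123.9 kJ/mol

Using ΔH = Σ nΔHc°(reactants) − Σ nΔHc°(products):
= [1·(-890.3) + 5·(-393.5) + 5·(-285.8)] − [1·(-4162.9)]
= -123.9 kJ/mol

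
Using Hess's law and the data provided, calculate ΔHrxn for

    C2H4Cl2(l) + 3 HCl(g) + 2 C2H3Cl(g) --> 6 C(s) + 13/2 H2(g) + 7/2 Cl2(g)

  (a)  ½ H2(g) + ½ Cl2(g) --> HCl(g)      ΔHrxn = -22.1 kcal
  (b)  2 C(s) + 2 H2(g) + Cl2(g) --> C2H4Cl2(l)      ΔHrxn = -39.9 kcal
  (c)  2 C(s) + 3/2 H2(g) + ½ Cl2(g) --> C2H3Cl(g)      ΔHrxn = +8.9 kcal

(a) reversed and × 3: (-3)·(-22.1) = +66.3 kcal
(b) reversed: +39.9 kcal
(c) reversed and × 2: (-2)·(+8.9) = -17.8 kcal
Combining the equations, ΔHrxn = (-3)·(-22.1) + (-1)·(-39.9) + (-2)·(+8.9) = 88.4 kcal

ΔHrxn = 88.4 kcal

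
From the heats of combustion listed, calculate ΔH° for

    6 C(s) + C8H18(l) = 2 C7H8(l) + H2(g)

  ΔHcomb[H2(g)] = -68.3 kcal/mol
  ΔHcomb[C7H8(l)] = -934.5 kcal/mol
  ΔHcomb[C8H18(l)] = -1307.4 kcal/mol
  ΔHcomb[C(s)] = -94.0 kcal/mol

With combustion enthalpies, reactants minus products:
= [6·(-94.0) + 1·(-1307.4)] − [2·(-934.5) + 1·(-68.3)]
= 65.9 kcal/mol

ΔH° = 65.9 kcal/mol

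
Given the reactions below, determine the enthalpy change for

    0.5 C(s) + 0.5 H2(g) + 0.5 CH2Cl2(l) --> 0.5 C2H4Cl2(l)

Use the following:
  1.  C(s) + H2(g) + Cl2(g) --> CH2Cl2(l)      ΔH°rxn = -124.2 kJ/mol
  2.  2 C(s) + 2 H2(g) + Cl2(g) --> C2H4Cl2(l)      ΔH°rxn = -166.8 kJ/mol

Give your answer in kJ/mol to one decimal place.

ΔH°rxn = -21.3 kJ/mol

eq. 1 reversed and × 1/2 (CH2Cl2(l) must end up as a reactant; scale by 1/2 for the 1/2 CH2Cl2(l)): (-1/2)·(-124.2) = +62.1 kJ/mol
eq. 2 × 1/2 (scale by 1/2 for the 1/2 C2H4Cl2(l)): (1/2)·(-166.8) = -83.4 kJ/mol
ΔH°rxn = (+62.1) + (-83.4) = -21.3 kJ/mol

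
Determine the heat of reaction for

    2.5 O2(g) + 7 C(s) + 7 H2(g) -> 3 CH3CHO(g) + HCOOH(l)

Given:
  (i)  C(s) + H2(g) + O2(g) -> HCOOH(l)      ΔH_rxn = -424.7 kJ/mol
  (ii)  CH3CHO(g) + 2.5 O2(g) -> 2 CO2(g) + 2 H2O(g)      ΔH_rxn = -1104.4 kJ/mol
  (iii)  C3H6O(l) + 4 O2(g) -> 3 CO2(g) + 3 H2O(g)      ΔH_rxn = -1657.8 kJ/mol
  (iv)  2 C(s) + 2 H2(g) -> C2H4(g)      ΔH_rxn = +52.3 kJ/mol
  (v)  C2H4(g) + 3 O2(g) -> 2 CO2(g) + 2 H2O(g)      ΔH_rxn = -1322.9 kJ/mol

(i) as written: -424.7 kJ/mol
(ii) reversed and × 3: (-3)·(-1104.4) = +3313.2 kJ/mol
(iii): not needed.
(iv) × 3: (3)·(+52.3) = +156.9 kJ/mol
(v) × 3: (3)·(-1322.9) = -3968.7 kJ/mol
Combining the equations, ΔH_rxn = (1)·(-424.7) + (-3)·(-1104.4) + (3)·(+52.3) + (3)·(-1322.9) = -923.3 kJ/mol

ΔH_rxn = -923.3 kJ/mol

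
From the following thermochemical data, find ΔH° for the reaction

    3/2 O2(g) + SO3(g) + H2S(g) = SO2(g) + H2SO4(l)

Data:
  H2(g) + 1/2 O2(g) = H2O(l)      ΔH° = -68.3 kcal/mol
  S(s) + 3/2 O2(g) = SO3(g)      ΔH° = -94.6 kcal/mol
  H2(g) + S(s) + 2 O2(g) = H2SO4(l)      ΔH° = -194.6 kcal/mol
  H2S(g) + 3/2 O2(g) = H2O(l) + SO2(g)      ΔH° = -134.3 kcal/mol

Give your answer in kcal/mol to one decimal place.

equation 1 reversed: +68.3 kcal/mol
equation 2 reversed: +94.6 kcal/mol
equation 3 as written: -194.6 kcal/mol
equation 4 as written: -134.3 kcal/mol
Summing the manipulated equations, ΔH° = (-1)·(-68.3) + (-1)·(-94.6) + (1)·(-194.6) + (1)·(-134.3) = -166.0 kcal/mol

ΔH° = -166.0 kcal/mol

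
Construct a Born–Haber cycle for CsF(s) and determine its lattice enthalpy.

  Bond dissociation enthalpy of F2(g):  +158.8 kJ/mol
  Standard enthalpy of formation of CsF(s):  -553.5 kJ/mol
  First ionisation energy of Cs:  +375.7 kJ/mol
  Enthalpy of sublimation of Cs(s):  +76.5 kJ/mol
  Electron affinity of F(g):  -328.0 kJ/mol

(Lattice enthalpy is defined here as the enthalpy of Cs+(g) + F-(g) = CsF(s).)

ΔHf° = 1·ΔHsub + 1·(ΣIE) + 1/2·D(F2) + 1·EA + U
-553.5 = 1·(+76.5) + 1·(+375.7) + 1/2·(+158.8) + 1·(-328.0) + U
U = -553.5 − (+203.6) = -757.1 kJ/mol

U = -757.1 kJ/mol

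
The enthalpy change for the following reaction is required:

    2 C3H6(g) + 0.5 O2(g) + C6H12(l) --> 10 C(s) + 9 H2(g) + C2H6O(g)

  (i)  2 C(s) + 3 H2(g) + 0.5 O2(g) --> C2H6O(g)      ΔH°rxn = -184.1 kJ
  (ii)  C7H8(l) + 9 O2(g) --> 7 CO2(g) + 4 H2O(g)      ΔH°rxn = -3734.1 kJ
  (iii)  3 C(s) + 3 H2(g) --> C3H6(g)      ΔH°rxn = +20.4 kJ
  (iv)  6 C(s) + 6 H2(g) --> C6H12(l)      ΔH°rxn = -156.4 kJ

ΔH°rxn = -68.5 kJ

(i) as written (C2H6O(g) already on the product side): -184.1 kJ
(ii): not needed (H2O(g) appears nowhere else).
(iii) reversed and × 2 (reverse to put C3H6(g) on the reactant side; scale by 2 for the 2 C3H6(g)): (-2)·(+20.4) = -40.8 kJ
(iv) reversed (reverse to put C6H12(l) on the reactant side): +156.4 kJ
By Hess's law, ΔH°rxn = (1)·(-184.1) + (-2)·(+20.4) + (-1)·(-156.4) = -68.5 kJ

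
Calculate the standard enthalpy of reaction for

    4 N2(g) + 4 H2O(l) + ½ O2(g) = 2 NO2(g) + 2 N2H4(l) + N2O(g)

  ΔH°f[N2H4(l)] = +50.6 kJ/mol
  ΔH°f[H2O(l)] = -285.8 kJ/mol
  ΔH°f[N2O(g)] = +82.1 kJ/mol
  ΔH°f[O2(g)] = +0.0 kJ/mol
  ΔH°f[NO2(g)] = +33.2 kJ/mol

ΔH°rxn = 1392.9 kJ/mol

ΔH°rxn = Σ nΔHf°(products) − Σ nΔHf°(reactants).
Products: 2·(+33.2) + 2·(+50.6) + 1·(+82.1) = +249.7
Reactants: 4·(+0.0) + 4·(-285.8) + 1/2·(+0.0) = -1143.2
ΔH°rxn = (+249.7) − (-1143.2) = 1392.9 kJ/mol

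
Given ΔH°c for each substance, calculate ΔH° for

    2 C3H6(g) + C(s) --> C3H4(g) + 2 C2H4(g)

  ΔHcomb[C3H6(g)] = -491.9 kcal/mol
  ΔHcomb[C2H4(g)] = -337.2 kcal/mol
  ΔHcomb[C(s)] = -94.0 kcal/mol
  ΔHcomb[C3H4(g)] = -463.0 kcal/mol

ΔH° = 59.6 kcal/mol

Using ΔH = Σ nΔHc°(reactants) − Σ nΔHc°(products):
= [2·(-491.9) + 1·(-94.0)] − [1·(-463.0) + 2·(-337.2)]
= 59.6 kcal/mol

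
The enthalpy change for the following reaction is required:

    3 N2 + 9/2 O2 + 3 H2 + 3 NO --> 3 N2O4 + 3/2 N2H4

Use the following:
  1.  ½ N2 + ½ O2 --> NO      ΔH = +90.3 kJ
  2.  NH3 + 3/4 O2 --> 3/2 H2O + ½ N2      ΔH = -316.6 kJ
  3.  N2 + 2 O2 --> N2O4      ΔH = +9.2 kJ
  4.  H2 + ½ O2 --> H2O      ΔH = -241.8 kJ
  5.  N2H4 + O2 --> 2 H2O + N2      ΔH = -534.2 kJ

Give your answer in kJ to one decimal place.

eq. 1 reversed and × 3 (NO must end up as a reactant; ×3 to match 3 NO in the target): (-3)·(+90.3) = -270.9 kJ
eq. 2: not needed (NH3 appears nowhere else).
eq. 3 × 3 (×3 to match 3 N2O4 in the target): (3)·(+9.2) = +27.6 kJ
eq. 4 × 3 (scale by 3 for the 3 H2): (3)·(-241.8) = -725.4 kJ
eq. 5 reversed and × 3/2 (N2H4 must end up as a product; scale by 3/2 for the 3/2 N2H4): (-3/2)·(-534.2) = +801.3 kJ
Combining the equations, ΔH = (-270.9) + (+27.6) + (-725.4) + (+801.3) = -167.4 kJ

ΔH = -167.4 kJ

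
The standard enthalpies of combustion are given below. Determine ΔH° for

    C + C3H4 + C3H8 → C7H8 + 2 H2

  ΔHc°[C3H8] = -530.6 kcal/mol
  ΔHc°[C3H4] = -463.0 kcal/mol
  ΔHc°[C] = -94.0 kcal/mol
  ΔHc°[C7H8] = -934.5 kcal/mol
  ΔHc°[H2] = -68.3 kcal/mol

ΔH° = -16.5 kcal/mol

Using ΔH = Σ nΔHc°(reactants) − Σ nΔHc°(products):
= [1·(-94.0) + 1·(-463.0) + 1·(-530.6)] − [1·(-934.5) + 2·(-68.3)]
= -16.5 kcal/mol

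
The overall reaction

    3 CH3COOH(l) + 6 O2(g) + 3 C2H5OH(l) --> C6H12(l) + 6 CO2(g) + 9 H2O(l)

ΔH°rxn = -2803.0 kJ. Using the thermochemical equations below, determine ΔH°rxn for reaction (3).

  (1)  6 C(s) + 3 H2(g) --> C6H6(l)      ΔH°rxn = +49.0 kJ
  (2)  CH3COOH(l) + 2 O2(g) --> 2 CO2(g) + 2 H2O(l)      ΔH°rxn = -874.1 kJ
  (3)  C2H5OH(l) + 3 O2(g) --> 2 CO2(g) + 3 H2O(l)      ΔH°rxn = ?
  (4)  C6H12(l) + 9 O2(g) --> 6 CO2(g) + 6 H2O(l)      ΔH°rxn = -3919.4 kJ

(1): not needed (C(s) appears nowhere else).
(2) × 3 (scale by 3 for the 3 CH3COOH(l)): (3)·(-874.1) = -2622.3 kJ
(3) × 3 (×3 to match 3 C2H5OH(l) in the target): contributes 3·x
(4) reversed (reverse to put C6H12(l) on the product side): +3919.4 kJ
-2803.0 = (-2622.3) + (+3919.4) + 3·x
x = (-2803.0 − (+1297.1)) / (3) = -1366.7 kJ

ΔH°rxn = -1366.7 kJ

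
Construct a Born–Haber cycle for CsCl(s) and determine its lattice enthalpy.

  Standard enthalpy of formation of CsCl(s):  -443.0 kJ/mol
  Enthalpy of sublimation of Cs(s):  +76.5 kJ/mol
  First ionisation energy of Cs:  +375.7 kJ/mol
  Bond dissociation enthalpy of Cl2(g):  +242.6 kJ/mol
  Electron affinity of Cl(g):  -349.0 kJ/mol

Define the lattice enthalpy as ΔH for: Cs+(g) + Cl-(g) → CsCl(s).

ΔHf° = 1·ΔHsub + 1·(ΣIE) + 1/2·D(Cl2) + 1·EA + U
-443.0 = 1·(+76.5) + 1·(+375.7) + 1/2·(+242.6) + 1·(-349.0) + U
U = -443.0 − (+224.5) = -667.5 kJ/mol

U = -667.5 kJ/mol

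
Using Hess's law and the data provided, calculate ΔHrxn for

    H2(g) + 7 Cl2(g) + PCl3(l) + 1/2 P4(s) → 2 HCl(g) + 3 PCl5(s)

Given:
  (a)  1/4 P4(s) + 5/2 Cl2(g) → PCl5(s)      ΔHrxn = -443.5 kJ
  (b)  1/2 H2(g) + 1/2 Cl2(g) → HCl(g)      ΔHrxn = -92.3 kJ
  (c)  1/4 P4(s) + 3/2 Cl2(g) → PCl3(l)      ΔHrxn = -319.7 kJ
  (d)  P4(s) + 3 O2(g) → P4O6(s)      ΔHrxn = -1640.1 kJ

ΔHrxn = -1195.4 kJ

(a) × 3: (3)·(-443.5) = -1330.5 kJ
(b) × 2: (2)·(-92.3) = -184.6 kJ
(c) reversed: +319.7 kJ
(d): not needed.
Since enthalpy is a state function, ΔHrxn = (-1330.5) + (-184.6) + (+319.7) = -1195.4 kJ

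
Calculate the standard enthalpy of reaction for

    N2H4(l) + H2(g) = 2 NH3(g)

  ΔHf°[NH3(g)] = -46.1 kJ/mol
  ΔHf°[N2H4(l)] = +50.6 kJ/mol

ΔH° = -142.8 kJ/mol

ΔH°rxn = Σ nΔHf°(products) − Σ nΔHf°(reactants).
Products: 2·(-46.1) = -92.2
Reactants: 1·(+50.6) + 1·(+0.0) = +50.6
ΔH° = (-92.2) − (+50.6) = -142.8 kJ/mol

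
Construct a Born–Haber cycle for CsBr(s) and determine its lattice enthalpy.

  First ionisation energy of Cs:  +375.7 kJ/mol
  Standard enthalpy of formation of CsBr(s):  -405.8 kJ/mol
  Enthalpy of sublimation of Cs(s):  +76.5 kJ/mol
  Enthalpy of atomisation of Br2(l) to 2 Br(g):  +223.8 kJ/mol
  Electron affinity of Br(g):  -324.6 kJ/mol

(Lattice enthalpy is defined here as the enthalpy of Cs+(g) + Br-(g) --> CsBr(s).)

U = -645.3 kJ/mol

ΔHf° = 1·ΔHsub + 1·(ΣIE) + 1/2·D(Br2) + 1·EA + U
-405.8 = 1·(+76.5) + 1·(+375.7) + 1/2·(+223.8) + 1·(-324.6) + U
U = -405.8 − (+239.5) = -645.3 kJ/mol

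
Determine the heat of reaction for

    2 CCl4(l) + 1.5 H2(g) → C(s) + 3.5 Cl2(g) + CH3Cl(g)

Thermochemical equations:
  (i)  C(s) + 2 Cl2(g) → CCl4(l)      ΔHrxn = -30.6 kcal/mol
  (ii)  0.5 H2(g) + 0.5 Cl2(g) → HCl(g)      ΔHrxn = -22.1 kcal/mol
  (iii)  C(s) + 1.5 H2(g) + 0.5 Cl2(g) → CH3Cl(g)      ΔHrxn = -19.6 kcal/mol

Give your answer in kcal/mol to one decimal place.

(i) reversed and × 2 (CCl4(l) must end up as a reactant; ×2 to match 2 CCl4(l) in the target): (-2)·(-30.6) = +61.2 kcal/mol
(ii): not needed (HCl(g) appears nowhere else).
(iii) as written (CH3Cl(g) already on the product side): -19.6 kcal/mol
Combining the equations, ΔHrxn = (-2)·(-30.6) + (1)·(-19.6) = 41.6 kcal/mol

ΔHrxn = 41.6 kcal/mol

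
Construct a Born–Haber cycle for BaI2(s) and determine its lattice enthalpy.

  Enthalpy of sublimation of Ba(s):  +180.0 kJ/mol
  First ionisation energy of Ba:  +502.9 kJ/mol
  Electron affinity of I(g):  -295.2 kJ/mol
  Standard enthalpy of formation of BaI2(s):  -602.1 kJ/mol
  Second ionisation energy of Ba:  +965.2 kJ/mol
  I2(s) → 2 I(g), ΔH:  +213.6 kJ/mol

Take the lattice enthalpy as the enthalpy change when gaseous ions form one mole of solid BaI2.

U = -1873.4 kJ/mol

ΔHf° = 1·ΔHsub + 1·(ΣIE) + 1·D(I2) + 2·EA + U
-602.1 = 1·(+180.0) + 1·(+1468.1) + 1·(+213.6) + 2·(-295.2) + U
U = -602.1 − (+1271.3) = -1873.4 kJ/mol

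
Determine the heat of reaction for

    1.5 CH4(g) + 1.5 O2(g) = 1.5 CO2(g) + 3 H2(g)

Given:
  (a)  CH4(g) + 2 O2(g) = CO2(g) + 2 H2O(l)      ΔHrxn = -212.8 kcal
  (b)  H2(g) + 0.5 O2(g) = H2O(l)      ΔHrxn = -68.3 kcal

ΔHrxn = -114.3 kcal

(a) × 3/2 (scale by 3/2 for the 3/2 CH4(g)): (3/2)·(-212.8) = -319.2 kcal
(b) reversed and × 3 (reverse to put H2(g) on the product side; ×3 to match 3 H2(g) in the target): (-3)·(-68.3) = +204.9 kcal
By Hess's law, ΔHrxn = (3/2)·(-212.8) + (-3)·(-68.3) = -114.3 kcal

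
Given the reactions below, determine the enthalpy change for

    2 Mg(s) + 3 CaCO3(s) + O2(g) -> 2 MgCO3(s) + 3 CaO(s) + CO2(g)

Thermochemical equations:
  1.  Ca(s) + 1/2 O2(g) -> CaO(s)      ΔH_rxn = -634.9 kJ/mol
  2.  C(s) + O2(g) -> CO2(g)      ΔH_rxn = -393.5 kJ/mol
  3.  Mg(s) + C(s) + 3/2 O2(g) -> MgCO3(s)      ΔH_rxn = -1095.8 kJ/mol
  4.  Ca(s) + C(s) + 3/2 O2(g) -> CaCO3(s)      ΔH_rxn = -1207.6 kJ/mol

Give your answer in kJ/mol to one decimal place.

eq. 1 × 3: (3)·(-634.9) = -1904.7 kJ/mol
eq. 2 as written: -393.5 kJ/mol
eq. 3 × 2: (2)·(-1095.8) = -2191.6 kJ/mol
eq. 4 reversed and × 3: (-3)·(-1207.6) = +3622.8 kJ/mol
Combining the equations, ΔH_rxn = (-1904.7) + (-393.5) + (-2191.6) + (+3622.8) = -867.0 kJ/mol

ΔH_rxn = -867.0 kJ/mol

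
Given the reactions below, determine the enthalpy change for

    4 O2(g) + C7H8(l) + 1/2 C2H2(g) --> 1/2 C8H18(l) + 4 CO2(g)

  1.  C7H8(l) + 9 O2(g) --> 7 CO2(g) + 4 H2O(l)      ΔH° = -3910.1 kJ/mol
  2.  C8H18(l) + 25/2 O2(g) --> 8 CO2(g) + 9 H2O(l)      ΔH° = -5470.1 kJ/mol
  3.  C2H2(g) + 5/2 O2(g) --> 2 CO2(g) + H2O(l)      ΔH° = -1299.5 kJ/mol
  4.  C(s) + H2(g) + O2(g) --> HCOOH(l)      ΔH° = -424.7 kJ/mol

eq. 1 as written (C7H8(l) already on the reactant side): -3910.1 kJ/mol
eq. 2 reversed and × 1/2 (C8H18(l) must end up as a product; scale by 1/2 for the 1/2 C8H18(l)): (-1/2)·(-5470.1) = +2735.05 kJ/mol
eq. 3 × 1/2 (scale by 1/2 for the 1/2 C2H2(g)): (1/2)·(-1299.5) = -649.75 kJ/mol
eq. 4: not needed (C(s) appears nowhere else).
Combining the equations, ΔH° = (-3910.1) + (+2735.05) + (-649.75) = -1824.8 kJ/mol

ΔH° = -1824.8 kJ/mol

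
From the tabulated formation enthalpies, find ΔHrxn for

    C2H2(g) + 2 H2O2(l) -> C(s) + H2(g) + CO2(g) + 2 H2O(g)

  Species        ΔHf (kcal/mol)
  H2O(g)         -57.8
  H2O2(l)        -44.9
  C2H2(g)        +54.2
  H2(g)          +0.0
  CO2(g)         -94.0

Products: 1·(+0.0) + 1·(+0.0) + 1·(-94.0) + 2·(-57.8) = -209.6
Reactants: 1·(+54.2) + 2·(-44.9) = -35.6
ΔHrxn = (-209.6) − (-35.6) = -174.0 kcal/mol

ΔHrxn = -174.0 kcal/mol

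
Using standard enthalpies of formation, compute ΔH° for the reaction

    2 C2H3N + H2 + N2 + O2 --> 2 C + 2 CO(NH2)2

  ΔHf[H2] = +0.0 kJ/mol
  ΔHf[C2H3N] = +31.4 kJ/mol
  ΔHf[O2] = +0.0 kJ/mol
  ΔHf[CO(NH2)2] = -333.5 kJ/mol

ΔH° = -729.8 kJ/mol

Products: 2·(+0.0) + 2·(-333.5) = -667.0
Reactants: 2·(+31.4) + 1·(+0.0) + 1·(+0.0) + 1·(+0.0) = +62.8
ΔH° = (-667.0) − (+62.8) = -729.8 kJ/mol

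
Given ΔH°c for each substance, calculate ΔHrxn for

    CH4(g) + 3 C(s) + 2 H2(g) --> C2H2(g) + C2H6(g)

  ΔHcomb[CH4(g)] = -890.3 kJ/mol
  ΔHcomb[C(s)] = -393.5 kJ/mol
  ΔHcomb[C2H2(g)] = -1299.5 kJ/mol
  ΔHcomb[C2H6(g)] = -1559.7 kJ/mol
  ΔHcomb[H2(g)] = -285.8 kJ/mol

With combustion enthalpies, reactants minus products:
= [1·(-890.3) + 3·(-393.5) + 2·(-285.8)] − [1·(-1299.5) + 1·(-1559.7)]
= 216.8 kJ/mol

ΔHrxn = 216.8 kJ/mol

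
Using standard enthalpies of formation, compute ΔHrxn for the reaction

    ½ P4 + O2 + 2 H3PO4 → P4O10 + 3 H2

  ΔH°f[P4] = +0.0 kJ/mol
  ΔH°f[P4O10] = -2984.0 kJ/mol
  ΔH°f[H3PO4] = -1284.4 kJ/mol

Products: 1·(-2984.0) + 3·(+0.0) = -2984.0
Reactants: 1/2·(+0.0) + 1·(+0.0) + 2·(-1284.4) = -2568.8
ΔHrxn = (-2984.0) − (-2568.8) = -415.2 kJ/mol

ΔHrxn = -415.2 kJ/mol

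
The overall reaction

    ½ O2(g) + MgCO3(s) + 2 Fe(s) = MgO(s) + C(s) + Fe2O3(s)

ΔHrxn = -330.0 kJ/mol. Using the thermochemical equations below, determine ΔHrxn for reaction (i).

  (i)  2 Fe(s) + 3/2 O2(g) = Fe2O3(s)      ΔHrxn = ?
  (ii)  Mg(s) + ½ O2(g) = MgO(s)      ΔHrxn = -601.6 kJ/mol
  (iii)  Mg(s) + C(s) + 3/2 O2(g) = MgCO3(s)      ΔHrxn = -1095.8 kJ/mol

ΔHrxn = -824.2 kJ/mol

(i) as written (Fe2O3(s) already on the product side): contributes x
(ii) as written (MgO(s) already on the product side): -601.6 kJ/mol
(iii) reversed (MgCO3(s) must end up as a reactant): +1095.8 kJ/mol
-330.0 = (-601.6) + (+1095.8) + x
x = (-330.0 − (+494.2)) / (1) = -824.2 kJ/mol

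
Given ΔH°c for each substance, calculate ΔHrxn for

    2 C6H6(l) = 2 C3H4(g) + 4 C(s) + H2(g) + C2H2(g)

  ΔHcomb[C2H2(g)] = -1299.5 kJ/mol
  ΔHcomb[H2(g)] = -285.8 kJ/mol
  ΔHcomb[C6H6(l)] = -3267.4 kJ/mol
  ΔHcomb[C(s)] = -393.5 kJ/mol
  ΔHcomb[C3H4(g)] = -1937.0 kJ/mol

Using ΔH = Σ nΔHc°(reactants) − Σ nΔHc°(products):
= [2·(-3267.4)] − [2·(-1937.0) + 4·(-393.5) + 1·(-285.8) + 1·(-1299.5)]
= 498.5 kJ/mol

ΔHrxn = 498.5 kJ/mol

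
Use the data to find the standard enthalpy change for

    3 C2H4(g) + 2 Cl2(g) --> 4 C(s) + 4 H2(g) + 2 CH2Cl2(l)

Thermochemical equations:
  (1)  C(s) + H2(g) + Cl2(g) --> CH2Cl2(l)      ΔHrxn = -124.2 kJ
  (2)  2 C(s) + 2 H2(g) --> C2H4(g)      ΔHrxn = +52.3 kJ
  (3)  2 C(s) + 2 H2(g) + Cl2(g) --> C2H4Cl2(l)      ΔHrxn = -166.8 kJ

(1) × 2: (2)·(-124.2) = -248.4 kJ
(2) reversed and × 3: (-3)·(+52.3) = -156.9 kJ
(3): not needed.
By Hess's law, ΔHrxn = (2)·(-124.2) + (-3)·(+52.3) = -405.3 kJ

ΔHrxn = -405.3 kJ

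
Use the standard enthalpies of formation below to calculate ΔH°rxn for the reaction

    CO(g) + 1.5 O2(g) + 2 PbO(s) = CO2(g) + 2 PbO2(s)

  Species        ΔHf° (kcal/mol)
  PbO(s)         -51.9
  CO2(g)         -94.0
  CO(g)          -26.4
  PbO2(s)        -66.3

ΔH°rxn = -96.4 kcal/mol

ΔH°rxn = Σ nΔHf°(products) − Σ nΔHf°(reactants).
Products: 1·(-94.0) + 2·(-66.3) = -226.6
Reactants: 1·(-26.4) + 3/2·(+0.0) + 2·(-51.9) = -130.2
ΔH°rxn = (-226.6) − (-130.2) = -96.4 kcal/mol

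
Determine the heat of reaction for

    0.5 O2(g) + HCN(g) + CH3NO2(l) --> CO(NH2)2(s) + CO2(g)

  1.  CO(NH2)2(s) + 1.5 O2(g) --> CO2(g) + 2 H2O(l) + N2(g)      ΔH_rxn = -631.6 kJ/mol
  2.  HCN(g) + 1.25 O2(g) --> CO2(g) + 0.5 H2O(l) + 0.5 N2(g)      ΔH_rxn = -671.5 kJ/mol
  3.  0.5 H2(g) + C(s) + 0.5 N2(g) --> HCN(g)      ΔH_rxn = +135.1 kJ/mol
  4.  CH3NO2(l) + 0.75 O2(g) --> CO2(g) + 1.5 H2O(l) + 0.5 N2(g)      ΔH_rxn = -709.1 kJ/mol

eq. 1 reversed (reverse to put CO(NH2)2(s) on the product side): +631.6 kJ/mol
eq. 2 as written: -671.5 kJ/mol
eq. 3: not needed (C(s) appears nowhere else).
eq. 4 as written (CH3NO2(l) already on the reactant side): -709.1 kJ/mol
Combining the equations, ΔH_rxn = (+631.6) + (-671.5) + (-709.1) = -749.0 kJ/mol

ΔH_rxn = -749.0 kJ/mol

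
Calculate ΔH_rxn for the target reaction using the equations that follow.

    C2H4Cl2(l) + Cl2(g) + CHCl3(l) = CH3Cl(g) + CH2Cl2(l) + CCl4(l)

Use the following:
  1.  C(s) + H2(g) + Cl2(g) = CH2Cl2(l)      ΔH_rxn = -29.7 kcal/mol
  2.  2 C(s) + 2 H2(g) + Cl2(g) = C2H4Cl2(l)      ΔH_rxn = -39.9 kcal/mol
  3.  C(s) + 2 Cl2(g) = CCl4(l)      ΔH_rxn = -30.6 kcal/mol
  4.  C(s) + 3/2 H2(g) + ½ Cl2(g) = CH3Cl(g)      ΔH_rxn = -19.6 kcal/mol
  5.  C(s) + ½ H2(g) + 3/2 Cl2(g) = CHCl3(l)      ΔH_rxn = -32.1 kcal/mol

eq. 1 as written (CH2Cl2(l) already on the product side): -29.7 kcal/mol
eq. 2 reversed (reverse to put C2H4Cl2(l) on the reactant side): +39.9 kcal/mol
eq. 3 as written (CCl4(l) already on the product side): -30.6 kcal/mol
eq. 4 as written (CH3Cl(g) already on the product side): -19.6 kcal/mol
eq. 5 reversed (reverse to put CHCl3(l) on the reactant side): +32.1 kcal/mol
ΔH_rxn = (-29.7) + (+39.9) + (-30.6) + (-19.6) + (+32.1) = -7.9 kcal/mol

ΔH_rxn = -7.9 kcal/mol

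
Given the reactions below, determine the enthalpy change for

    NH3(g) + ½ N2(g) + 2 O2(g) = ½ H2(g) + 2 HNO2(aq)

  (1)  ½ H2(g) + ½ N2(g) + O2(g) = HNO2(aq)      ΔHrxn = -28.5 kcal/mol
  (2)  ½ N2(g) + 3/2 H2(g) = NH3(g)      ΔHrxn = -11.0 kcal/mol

(1) × 2: (2)·(-28.5) = -57.0 kcal/mol
(2) reversed: +11.0 kcal/mol
ΔHrxn = (-57.0) + (+11.0) = -46.0 kcal/mol

ΔHrxn = -46.0 kcal/mol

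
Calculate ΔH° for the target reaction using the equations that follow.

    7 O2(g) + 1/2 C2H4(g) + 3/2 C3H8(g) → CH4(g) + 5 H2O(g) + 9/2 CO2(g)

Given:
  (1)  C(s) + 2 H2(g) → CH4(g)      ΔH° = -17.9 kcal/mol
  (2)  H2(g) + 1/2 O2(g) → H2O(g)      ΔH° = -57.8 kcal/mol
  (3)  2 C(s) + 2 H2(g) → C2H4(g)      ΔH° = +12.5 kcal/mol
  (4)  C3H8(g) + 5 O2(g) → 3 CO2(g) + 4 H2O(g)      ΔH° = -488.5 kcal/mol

(1) as written (CH4(g) already on the product side): -17.9 kcal/mol
(2) reversed: +57.8 kcal/mol
(3) reversed and × 1/2 (C2H4(g) must end up as a reactant; ×1/2 to match 1/2 C2H4(g) in the target): (-1/2)·(+12.5) = -6.25 kcal/mol
(4) × 3/2 (scale by 3/2 for the 3/2 C3H8(g)): (3/2)·(-488.5) = -732.75 kcal/mol
ΔH° = (-17.9) + (+57.8) + (-6.25) + (-732.75) = -699.1 kcal/mol

ΔH° = -699.1 kcal/mol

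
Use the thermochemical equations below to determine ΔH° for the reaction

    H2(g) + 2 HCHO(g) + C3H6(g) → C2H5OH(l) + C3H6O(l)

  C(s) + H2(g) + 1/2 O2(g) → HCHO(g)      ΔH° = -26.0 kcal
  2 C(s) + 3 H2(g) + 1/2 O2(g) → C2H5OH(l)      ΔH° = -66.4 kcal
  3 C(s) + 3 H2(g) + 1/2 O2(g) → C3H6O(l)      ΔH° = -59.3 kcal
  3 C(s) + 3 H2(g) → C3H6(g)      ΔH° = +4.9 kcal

ΔH° = -78.6 kcal

equation 1 reversed and × 2: (-2)·(-26.0) = +52.0 kcal
equation 2 as written: -66.4 kcal
equation 3 as written: -59.3 kcal
equation 4 reversed: -4.9 kcal
ΔH° = (+52.0) + (-66.4) + (-59.3) + (-4.9) = -78.6 kcal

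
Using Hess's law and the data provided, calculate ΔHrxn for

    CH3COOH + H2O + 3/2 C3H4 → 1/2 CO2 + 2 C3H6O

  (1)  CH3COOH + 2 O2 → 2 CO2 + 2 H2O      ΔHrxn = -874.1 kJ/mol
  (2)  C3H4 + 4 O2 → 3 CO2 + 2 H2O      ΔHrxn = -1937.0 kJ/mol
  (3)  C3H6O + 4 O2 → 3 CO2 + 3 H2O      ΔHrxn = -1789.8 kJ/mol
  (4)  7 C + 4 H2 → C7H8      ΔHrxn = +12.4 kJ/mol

ΔHrxn = -200.0 kJ/mol

(1) as written: -874.1 kJ/mol
(2) × 3/2: (3/2)·(-1937.0) = -2905.5 kJ/mol
(3) reversed and × 2: (-2)·(-1789.8) = +3579.6 kJ/mol
(4): not needed.
Summing the manipulated equations, ΔHrxn = (1)·(-874.1) + (3/2)·(-1937.0) + (-2)·(-1789.8) = -200.0 kJ/mol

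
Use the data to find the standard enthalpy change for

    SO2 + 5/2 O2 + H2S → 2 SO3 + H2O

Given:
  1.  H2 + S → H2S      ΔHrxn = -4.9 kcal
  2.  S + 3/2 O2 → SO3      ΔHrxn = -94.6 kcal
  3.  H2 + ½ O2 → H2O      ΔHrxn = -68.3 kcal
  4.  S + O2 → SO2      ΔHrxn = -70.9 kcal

ΔHrxn = -181.7 kcal

eq. 1 reversed (H2S must end up as a reactant): +4.9 kcal
eq. 2 × 2 (×2 to match 2 SO3 in the target): (2)·(-94.6) = -189.2 kcal
eq. 3 as written (H2O already on the product side): -68.3 kcal
eq. 4 reversed (SO2 must end up as a reactant): +70.9 kcal
ΔHrxn = (+4.9) + (-189.2) + (-68.3) + (+70.9) = -181.7 kcal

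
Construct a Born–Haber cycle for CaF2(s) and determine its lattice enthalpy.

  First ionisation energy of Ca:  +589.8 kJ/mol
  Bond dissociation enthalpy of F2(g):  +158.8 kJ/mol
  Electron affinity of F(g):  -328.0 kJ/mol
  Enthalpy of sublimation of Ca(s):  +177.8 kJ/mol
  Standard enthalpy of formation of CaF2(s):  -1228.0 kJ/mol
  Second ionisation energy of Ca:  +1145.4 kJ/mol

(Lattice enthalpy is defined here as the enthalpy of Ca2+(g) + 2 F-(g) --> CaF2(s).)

U = -2643.8 kJ/mol

ΔHf° = 1·ΔHsub + 1·(ΣIE) + 1·D(F2) + 2·EA + U
-1228.0 = 1·(+177.8) + 1·(+1735.2) + 1·(+158.8) + 2·(-328.0) + U
U = -1228.0 − (+1415.8) = -2643.8 kJ/mol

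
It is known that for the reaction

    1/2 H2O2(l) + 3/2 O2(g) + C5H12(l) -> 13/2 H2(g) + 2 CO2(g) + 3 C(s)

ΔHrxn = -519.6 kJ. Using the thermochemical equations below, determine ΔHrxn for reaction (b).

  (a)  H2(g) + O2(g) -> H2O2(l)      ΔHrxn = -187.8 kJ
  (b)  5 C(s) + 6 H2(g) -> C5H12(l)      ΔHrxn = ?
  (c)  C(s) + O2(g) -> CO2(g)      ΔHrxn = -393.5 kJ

ΔHrxn = -173.5 kJ

(a) reversed and × 1/2: (-1/2)·(-187.8) = +93.9 kJ
(b) reversed: contributes −x
(c) × 2: (2)·(-393.5) = -787.0 kJ
-519.6 = (+93.9) + (-787.0) − x
x = (-519.6 − (-693.1)) / (-1) = -173.5 kJ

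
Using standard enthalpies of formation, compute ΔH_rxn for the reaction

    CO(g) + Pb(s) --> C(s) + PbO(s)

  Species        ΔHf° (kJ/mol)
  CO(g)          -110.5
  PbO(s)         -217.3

Products: 1·(+0.0) + 1·(-217.3) = -217.3
Reactants: 1·(-110.5) + 1·(+0.0) = -110.5
ΔH_rxn = (-217.3) − (-110.5) = -106.8 kJ/mol

ΔH_rxn = -106.8 kJ/mol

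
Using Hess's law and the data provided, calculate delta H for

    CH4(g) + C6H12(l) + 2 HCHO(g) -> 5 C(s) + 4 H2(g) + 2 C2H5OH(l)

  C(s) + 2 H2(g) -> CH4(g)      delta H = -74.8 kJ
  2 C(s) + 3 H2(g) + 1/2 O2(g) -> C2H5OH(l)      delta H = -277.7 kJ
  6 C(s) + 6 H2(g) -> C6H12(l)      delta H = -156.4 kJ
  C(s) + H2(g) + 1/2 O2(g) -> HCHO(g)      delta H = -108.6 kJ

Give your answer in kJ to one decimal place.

equation 1 reversed (reverse to put CH4(g) on the reactant side): +74.8 kJ
equation 2 × 2 (scale by 2 for the 2 C2H5OH(l)): (2)·(-277.7) = -555.4 kJ
equation 3 reversed (C6H12(l) must end up as a reactant): +156.4 kJ
equation 4 reversed and × 2 (HCHO(g) must end up as a reactant; scale by 2 for the 2 HCHO(g)): (-2)·(-108.6) = +217.2 kJ
By Hess's law, delta H = (+74.8) + (-555.4) + (+156.4) + (+217.2) = -107.0 kJ

delta H = -107.0 kJ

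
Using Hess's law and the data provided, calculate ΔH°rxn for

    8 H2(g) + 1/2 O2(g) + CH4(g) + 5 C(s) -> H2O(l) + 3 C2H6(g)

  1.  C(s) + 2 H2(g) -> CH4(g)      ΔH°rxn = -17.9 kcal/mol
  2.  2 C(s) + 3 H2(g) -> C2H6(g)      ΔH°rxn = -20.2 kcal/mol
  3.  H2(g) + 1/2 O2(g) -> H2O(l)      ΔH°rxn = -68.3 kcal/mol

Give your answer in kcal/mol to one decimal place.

eq. 1 reversed: +17.9 kcal/mol
eq. 2 × 3: (3)·(-20.2) = -60.6 kcal/mol
eq. 3 as written: -68.3 kcal/mol
By Hess's law, ΔH°rxn = (-1)·(-17.9) + (3)·(-20.2) + (1)·(-68.3) = -111.0 kcal/mol

ΔH°rxn = -111.0 kcal/mol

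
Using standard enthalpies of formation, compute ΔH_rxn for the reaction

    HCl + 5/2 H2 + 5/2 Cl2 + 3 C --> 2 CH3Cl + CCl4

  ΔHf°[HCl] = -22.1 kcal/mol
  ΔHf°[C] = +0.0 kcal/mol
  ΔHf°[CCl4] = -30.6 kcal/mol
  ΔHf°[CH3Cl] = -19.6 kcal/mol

ΔH_rxn = -47.7 kcal/mol

Products: 2·(-19.6) + 1·(-30.6) = -69.8
Reactants: 1·(-22.1) + 5/2·(+0.0) + 5/2·(+0.0) + 3·(+0.0) = -22.1
ΔH_rxn = (-69.8) − (-22.1) = -47.7 kcal/mol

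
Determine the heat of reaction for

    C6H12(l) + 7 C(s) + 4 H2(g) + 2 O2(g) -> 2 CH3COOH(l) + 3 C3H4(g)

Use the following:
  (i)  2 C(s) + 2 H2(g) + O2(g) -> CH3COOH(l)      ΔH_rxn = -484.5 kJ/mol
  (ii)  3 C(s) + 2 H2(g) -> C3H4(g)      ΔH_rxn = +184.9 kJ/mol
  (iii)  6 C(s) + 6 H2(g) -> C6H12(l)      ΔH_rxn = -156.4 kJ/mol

ΔH_rxn = -257.9 kJ/mol

(i) × 2: (2)·(-484.5) = -969.0 kJ/mol
(ii) × 3: (3)·(+184.9) = +554.7 kJ/mol
(iii) reversed: +156.4 kJ/mol
ΔH_rxn = (2)·(-484.5) + (3)·(+184.9) + (-1)·(-156.4) = -257.9 kJ/mol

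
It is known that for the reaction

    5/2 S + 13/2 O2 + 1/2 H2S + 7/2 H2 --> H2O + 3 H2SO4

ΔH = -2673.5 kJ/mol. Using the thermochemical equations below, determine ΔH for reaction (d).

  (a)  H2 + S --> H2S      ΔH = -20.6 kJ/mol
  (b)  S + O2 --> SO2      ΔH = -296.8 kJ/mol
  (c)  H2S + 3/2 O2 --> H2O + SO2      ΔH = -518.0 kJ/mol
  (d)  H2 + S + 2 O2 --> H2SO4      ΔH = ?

(a) × 1/2: (1/2)·(-20.6) = -10.3 kJ/mol
(b) reversed: +296.8 kJ/mol
(c) as written (H2O already on the product side): -518.0 kJ/mol
(d) × 3 (scale by 3 for the 3 H2SO4): contributes 3·x
-2673.5 = (-10.3) + (+296.8) + (-518.0) + 3·x
x = (-2673.5 − (-231.5)) / (3) = -814.0 kJ/mol

ΔH = -814.0 kJ/mol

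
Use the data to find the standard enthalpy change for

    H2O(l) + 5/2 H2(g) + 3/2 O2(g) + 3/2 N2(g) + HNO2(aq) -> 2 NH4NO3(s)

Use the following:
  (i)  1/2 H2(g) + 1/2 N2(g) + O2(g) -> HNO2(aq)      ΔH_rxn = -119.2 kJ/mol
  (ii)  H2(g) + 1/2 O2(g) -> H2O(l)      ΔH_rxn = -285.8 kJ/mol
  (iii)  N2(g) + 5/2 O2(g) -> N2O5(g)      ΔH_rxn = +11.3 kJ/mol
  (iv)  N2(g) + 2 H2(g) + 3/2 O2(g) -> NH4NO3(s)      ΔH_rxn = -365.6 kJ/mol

(i) reversed: +119.2 kJ/mol
(ii) reversed: +285.8 kJ/mol
(iii): not needed.
(iv) × 2: (2)·(-365.6) = -731.2 kJ/mol
Since enthalpy is a state function, ΔH_rxn = (+119.2) + (+285.8) + (-731.2) = -326.2 kJ/mol

ΔH_rxn = -326.2 kJ/mol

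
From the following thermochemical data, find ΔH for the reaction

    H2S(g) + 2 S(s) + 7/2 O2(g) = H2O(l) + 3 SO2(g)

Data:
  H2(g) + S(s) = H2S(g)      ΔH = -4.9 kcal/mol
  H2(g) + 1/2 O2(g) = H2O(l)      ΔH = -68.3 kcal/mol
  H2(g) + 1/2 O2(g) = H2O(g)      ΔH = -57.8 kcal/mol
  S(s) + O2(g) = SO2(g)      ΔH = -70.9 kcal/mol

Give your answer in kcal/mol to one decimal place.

ΔH = -276.1 kcal/mol

equation 1 reversed (H2S(g) must end up as a reactant): +4.9 kcal/mol
equation 2 as written (H2O(l) already on the product side): -68.3 kcal/mol
equation 3: not needed (H2O(g) appears nowhere else).
equation 4 × 3 (×3 to match 3 SO2(g) in the target): (3)·(-70.9) = -212.7 kcal/mol
ΔH = (+4.9) + (-68.3) + (-212.7) = -276.1 kcal/mol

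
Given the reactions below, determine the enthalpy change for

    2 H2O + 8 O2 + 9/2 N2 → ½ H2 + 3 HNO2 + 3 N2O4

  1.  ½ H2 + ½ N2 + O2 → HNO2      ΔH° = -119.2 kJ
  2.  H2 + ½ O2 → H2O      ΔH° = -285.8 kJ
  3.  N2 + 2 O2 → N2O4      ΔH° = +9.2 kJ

ΔH° = 241.6 kJ

eq. 1 × 3 (×3 to match 3 HNO2 in the target): (3)·(-119.2) = -357.6 kJ
eq. 2 reversed and × 2 (H2O must end up as a reactant; scale by 2 for the 2 H2O): (-2)·(-285.8) = +571.6 kJ
eq. 3 × 3 (×3 to match 3 N2O4 in the target): (3)·(+9.2) = +27.6 kJ
ΔH° = (3)·(-119.2) + (-2)·(-285.8) + (3)·(+9.2) = 241.6 kJ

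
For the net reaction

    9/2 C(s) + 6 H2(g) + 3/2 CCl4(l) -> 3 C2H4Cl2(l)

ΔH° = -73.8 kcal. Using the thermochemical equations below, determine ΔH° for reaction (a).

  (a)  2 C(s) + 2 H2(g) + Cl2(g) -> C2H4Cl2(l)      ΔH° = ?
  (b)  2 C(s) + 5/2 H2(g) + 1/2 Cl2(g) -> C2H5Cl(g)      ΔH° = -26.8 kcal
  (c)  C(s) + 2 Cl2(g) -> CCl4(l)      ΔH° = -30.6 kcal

(a) × 3 (×3 to match 3 C2H4Cl2(l) in the target): contributes 3·x
(b): not needed (C2H5Cl(g) appears nowhere else).
(c) reversed and × 3/2 (reverse to put CCl4(l) on the reactant side; ×3/2 to match 3/2 CCl4(l) in the target): (-3/2)·(-30.6) = +45.9 kcal
-73.8 = (+45.9) + 3·x
x = (-73.8 − (+45.9)) / (3) = -39.9 kcal

ΔH° = -39.9 kcal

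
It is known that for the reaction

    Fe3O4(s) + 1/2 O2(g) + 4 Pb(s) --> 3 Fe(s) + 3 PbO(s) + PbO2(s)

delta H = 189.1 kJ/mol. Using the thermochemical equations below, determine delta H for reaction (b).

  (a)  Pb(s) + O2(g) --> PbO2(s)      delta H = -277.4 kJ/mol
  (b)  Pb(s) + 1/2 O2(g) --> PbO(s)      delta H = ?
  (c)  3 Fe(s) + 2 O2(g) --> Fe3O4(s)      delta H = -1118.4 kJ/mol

delta H = -217.3 kJ/mol

(a) as written: -277.4 kJ/mol
(b) × 3: contributes 3·x
(c) reversed: +1118.4 kJ/mol
+189.1 = (-277.4) + (+1118.4) + 3·x
x = (+189.1 − (+841.0)) / (3) = -217.3 kJ/mol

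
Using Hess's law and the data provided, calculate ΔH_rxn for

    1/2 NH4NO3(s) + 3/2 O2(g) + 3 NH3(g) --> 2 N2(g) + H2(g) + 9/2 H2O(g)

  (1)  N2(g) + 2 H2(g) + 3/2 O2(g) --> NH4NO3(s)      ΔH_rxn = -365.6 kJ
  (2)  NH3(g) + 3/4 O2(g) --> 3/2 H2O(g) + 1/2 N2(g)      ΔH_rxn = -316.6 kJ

ΔH_rxn = -767.0 kJ

(1) reversed and × 1/2: (-1/2)·(-365.6) = +182.8 kJ
(2) × 3: (3)·(-316.6) = -949.8 kJ
ΔH_rxn = (-1/2)·(-365.6) + (3)·(-316.6) = -767.0 kJ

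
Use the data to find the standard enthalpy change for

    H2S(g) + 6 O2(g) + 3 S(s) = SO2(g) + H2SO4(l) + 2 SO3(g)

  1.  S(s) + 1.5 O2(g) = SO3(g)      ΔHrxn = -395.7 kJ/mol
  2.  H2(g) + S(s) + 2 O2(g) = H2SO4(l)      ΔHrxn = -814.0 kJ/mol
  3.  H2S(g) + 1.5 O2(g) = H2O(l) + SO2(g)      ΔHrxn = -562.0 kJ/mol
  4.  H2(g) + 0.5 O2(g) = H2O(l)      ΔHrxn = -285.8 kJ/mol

ΔHrxn = -1881.6 kJ/mol

eq. 1 × 2: (2)·(-395.7) = -791.4 kJ/mol
eq. 2 as written: -814.0 kJ/mol
eq. 3 as written: -562.0 kJ/mol
eq. 4 reversed: +285.8 kJ/mol
ΔHrxn = (-791.4) + (-814.0) + (-562.0) + (+285.8) = -1881.6 kJ/mol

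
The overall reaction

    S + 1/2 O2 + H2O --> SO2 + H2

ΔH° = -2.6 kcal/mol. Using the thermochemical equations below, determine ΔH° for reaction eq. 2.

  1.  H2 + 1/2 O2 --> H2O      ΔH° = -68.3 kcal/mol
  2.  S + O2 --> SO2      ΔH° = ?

ΔH° = -70.9 kcal/mol

eq. 1 reversed: +68.3 kcal/mol
eq. 2 as written: contributes x
-2.6 = (+68.3) + x
x = (-2.6 − (+68.3)) / (1) = -70.9 kcal/mol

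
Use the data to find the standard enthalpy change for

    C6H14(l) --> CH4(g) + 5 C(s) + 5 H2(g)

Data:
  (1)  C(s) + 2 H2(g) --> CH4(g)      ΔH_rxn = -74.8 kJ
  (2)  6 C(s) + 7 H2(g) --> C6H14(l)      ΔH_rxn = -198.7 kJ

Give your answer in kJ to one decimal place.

(1) as written (CH4(g) already on the product side): -74.8 kJ
(2) reversed (reverse to put C6H14(l) on the reactant side): +198.7 kJ
ΔH_rxn = (-74.8) + (+198.7) = 123.9 kJ

ΔH_rxn = 123.9 kJ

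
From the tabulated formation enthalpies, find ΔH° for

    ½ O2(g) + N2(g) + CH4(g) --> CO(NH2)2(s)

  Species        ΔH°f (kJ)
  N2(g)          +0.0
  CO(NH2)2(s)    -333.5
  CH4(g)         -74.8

Products: 1·(-333.5) = -333.5
Reactants: 1/2·(+0.0) + 1·(+0.0) + 1·(-74.8) = -74.8
ΔH° = (-333.5) − (-74.8) = -258.7 kJ

ΔH° = -258.7 kJ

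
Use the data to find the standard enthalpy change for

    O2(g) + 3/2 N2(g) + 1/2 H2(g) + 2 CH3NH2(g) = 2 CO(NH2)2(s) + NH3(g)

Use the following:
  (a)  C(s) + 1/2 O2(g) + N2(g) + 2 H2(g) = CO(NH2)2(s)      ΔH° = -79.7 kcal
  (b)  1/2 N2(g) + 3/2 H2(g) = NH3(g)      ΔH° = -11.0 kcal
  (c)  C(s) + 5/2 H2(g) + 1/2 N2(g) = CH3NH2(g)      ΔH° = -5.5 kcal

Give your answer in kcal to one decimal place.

(a) × 2 (scale by 2 for the 2 CO(NH2)2(s)): (2)·(-79.7) = -159.4 kcal
(b) as written (NH3(g) already on the product side): -11.0 kcal
(c) reversed and × 2 (CH3NH2(g) must end up as a reactant; ×2 to match 2 CH3NH2(g) in the target): (-2)·(-5.5) = +11.0 kcal
ΔH° = (-159.4) + (-11.0) + (+11.0) = -159.4 kcal

ΔH° = -159.4 kcal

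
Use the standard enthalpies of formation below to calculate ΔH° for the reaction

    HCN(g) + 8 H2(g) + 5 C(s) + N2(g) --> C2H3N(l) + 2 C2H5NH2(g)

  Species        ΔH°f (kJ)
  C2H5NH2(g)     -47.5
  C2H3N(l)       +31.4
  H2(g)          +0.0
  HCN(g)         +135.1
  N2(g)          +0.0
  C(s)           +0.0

Products: 1·(+31.4) + 2·(-47.5) = -63.6
Reactants: 1·(+135.1) + 8·(+0.0) + 5·(+0.0) + 1·(+0.0) = +135.1
ΔH° = (-63.6) − (+135.1) = -198.7 kJ

ΔH° = -198.7 kJ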